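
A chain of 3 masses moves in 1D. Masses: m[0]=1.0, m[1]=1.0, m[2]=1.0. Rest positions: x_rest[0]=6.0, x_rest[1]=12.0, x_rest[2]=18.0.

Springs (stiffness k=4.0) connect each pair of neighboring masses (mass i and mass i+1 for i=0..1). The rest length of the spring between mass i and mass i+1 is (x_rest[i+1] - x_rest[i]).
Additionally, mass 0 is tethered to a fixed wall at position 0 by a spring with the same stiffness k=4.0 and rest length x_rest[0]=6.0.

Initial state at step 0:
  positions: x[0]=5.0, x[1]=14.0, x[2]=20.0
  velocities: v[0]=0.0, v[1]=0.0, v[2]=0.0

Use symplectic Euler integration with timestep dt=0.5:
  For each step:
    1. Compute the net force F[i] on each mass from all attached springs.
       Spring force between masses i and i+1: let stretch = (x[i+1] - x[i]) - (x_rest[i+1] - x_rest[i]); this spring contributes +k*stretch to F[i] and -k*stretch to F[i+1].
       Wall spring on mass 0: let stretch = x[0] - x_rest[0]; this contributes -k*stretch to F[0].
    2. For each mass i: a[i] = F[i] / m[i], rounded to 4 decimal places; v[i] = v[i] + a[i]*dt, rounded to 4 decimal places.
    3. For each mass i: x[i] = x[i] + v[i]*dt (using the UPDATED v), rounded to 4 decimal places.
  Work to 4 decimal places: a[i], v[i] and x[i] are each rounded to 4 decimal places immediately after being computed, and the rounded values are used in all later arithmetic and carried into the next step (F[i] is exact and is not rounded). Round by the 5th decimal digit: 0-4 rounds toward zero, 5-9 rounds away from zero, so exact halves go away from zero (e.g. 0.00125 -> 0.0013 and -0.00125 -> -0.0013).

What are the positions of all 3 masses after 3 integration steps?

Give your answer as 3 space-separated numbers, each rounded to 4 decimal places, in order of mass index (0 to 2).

Answer: 6.0000 12.0000 18.0000

Derivation:
Step 0: x=[5.0000 14.0000 20.0000] v=[0.0000 0.0000 0.0000]
Step 1: x=[9.0000 11.0000 20.0000] v=[8.0000 -6.0000 0.0000]
Step 2: x=[6.0000 15.0000 17.0000] v=[-6.0000 8.0000 -6.0000]
Step 3: x=[6.0000 12.0000 18.0000] v=[0.0000 -6.0000 2.0000]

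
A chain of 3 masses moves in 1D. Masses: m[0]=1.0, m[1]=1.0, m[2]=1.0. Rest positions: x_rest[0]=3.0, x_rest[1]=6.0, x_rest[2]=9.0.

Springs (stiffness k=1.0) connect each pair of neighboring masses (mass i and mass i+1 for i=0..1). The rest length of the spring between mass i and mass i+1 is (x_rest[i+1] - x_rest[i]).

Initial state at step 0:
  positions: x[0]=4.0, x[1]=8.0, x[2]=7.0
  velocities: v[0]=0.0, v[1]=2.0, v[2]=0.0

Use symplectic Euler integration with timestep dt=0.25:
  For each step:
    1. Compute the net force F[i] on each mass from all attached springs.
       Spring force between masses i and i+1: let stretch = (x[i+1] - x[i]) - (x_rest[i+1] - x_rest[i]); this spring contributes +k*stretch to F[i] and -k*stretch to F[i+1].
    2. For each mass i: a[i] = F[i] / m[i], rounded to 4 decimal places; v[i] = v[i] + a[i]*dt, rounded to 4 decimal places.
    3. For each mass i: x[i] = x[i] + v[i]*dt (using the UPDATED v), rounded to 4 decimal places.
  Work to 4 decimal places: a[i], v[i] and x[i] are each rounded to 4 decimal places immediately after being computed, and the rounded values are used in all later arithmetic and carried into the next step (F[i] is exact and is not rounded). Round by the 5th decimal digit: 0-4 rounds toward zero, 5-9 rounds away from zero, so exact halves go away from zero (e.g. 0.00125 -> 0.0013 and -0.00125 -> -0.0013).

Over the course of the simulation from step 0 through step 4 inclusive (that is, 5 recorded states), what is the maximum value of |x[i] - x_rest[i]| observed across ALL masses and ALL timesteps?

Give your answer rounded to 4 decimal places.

Answer: 2.1875

Derivation:
Step 0: x=[4.0000 8.0000 7.0000] v=[0.0000 2.0000 0.0000]
Step 1: x=[4.0625 8.1875 7.2500] v=[0.2500 0.7500 1.0000]
Step 2: x=[4.1953 8.0586 7.7461] v=[0.5313 -0.5156 1.9844]
Step 3: x=[4.3821 7.6687 8.4492] v=[0.7471 -1.5596 2.8125]
Step 4: x=[4.5868 7.1222 9.2911] v=[0.8188 -2.1861 3.3674]
Max displacement = 2.1875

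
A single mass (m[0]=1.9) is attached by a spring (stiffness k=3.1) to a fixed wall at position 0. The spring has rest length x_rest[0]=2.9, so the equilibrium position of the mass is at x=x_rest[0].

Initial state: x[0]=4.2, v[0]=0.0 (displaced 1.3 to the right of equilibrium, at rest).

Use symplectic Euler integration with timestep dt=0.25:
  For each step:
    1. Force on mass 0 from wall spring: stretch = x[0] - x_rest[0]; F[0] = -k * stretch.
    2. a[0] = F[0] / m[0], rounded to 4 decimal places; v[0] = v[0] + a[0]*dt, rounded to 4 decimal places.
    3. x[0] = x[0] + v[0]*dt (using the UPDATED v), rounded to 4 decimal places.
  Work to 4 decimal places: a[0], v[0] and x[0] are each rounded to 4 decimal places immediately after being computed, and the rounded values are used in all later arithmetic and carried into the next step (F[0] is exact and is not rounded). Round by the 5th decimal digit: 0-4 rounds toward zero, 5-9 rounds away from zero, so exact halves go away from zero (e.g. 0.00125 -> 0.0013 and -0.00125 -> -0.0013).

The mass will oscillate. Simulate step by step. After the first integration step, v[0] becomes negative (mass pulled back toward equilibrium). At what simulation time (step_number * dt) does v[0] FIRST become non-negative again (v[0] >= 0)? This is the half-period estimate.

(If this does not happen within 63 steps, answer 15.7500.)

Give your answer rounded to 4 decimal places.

Answer: 2.5000

Derivation:
Step 0: x=[4.2000] v=[0.0000]
Step 1: x=[4.0674] v=[-0.5303]
Step 2: x=[3.8158] v=[-1.0065]
Step 3: x=[3.4708] v=[-1.3801]
Step 4: x=[3.0676] v=[-1.6129]
Step 5: x=[2.6473] v=[-1.6813]
Step 6: x=[2.2528] v=[-1.5782]
Step 7: x=[1.9243] v=[-1.3142]
Step 8: x=[1.6953] v=[-0.9162]
Step 9: x=[1.5891] v=[-0.4248]
Step 10: x=[1.6166] v=[0.1099]
First v>=0 after going negative at step 10, time=2.5000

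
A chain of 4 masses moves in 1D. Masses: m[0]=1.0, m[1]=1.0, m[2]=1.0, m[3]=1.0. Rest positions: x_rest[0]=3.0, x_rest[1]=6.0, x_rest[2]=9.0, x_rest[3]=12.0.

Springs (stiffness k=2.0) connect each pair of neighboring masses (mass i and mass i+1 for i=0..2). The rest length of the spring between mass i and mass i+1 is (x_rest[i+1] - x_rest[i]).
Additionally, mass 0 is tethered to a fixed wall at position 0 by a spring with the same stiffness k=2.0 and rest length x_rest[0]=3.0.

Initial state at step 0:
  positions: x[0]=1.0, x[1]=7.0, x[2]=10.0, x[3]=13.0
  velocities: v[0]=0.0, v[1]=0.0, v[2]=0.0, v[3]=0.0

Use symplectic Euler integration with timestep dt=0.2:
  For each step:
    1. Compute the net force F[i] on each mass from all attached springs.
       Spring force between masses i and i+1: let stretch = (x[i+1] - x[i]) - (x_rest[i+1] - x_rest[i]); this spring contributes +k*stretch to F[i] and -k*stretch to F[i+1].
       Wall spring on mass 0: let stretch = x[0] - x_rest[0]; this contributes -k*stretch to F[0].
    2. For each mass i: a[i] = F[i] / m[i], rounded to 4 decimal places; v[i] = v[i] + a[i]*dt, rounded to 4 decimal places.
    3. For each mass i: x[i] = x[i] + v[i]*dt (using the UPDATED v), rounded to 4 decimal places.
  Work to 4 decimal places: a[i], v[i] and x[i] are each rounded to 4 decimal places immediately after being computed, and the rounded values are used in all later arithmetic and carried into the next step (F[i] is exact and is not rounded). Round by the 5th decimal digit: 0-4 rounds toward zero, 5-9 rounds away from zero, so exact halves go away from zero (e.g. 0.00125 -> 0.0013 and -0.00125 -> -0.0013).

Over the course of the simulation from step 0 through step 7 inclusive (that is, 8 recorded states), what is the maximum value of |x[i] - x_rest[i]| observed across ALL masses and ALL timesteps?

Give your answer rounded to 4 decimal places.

Step 0: x=[1.0000 7.0000 10.0000 13.0000] v=[0.0000 0.0000 0.0000 0.0000]
Step 1: x=[1.4000 6.7600 10.0000 13.0000] v=[2.0000 -1.2000 0.0000 0.0000]
Step 2: x=[2.1168 6.3504 9.9808 13.0000] v=[3.5840 -2.0480 -0.0960 0.0000]
Step 3: x=[3.0029 5.8925 9.9127 12.9985] v=[4.4307 -2.2893 -0.3405 -0.0077]
Step 4: x=[3.8800 5.5251 9.7698 12.9901] v=[4.3854 -1.8371 -0.7143 -0.0420]
Step 5: x=[4.5783 5.3656 9.5450 12.9641] v=[3.4914 -0.7973 -1.1241 -0.1301]
Step 6: x=[4.9733 5.4775 9.2594 12.9046] v=[1.9750 0.5595 -1.4282 -0.2977]
Step 7: x=[5.0108 5.8516 8.9628 12.7934] v=[0.1874 1.8706 -1.4829 -0.5558]
Max displacement = 2.0108

Answer: 2.0108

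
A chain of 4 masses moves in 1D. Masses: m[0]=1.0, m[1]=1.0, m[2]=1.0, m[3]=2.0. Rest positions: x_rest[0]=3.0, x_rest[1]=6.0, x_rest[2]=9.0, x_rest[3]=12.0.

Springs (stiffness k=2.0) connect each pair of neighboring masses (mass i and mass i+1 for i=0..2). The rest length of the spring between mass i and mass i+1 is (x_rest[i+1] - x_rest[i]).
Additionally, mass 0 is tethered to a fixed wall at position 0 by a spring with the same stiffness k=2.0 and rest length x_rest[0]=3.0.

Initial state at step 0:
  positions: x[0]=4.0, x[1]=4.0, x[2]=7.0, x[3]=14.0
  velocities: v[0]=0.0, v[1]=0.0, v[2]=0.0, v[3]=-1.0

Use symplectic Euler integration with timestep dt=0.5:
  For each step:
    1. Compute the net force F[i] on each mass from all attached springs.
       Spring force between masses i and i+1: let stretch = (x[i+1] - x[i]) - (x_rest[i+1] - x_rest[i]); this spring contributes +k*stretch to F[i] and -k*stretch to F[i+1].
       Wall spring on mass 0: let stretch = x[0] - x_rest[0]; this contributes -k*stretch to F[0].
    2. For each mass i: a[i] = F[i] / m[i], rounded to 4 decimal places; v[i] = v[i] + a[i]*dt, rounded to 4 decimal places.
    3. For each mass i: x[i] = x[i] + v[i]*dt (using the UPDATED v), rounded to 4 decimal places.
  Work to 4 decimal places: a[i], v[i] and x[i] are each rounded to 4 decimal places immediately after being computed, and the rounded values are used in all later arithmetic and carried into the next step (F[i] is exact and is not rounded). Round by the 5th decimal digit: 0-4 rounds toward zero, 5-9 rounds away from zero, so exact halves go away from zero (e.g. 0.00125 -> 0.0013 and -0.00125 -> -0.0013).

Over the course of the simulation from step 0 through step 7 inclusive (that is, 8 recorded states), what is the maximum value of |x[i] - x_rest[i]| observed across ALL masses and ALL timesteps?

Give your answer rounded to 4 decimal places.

Answer: 3.4219

Derivation:
Step 0: x=[4.0000 4.0000 7.0000 14.0000] v=[0.0000 0.0000 0.0000 -1.0000]
Step 1: x=[2.0000 5.5000 9.0000 12.5000] v=[-4.0000 3.0000 4.0000 -3.0000]
Step 2: x=[0.7500 7.0000 11.0000 10.8750] v=[-2.5000 3.0000 4.0000 -3.2500]
Step 3: x=[2.2500 7.3750 10.9375 10.0313] v=[3.0000 0.7500 -0.1250 -1.6875]
Step 4: x=[5.1875 6.9688 8.6407 10.1641] v=[5.8750 -0.8125 -4.5937 0.2656]
Step 5: x=[6.4219 6.5079 6.2696 10.6661] v=[2.4688 -0.9219 -4.7422 1.0039]
Step 6: x=[4.4884 5.8848 6.2159 10.8190] v=[-3.8671 -1.2462 -0.1074 0.3057]
Step 7: x=[1.0089 4.7291 8.2982 10.5711] v=[-6.9591 -2.3115 4.1646 -0.4959]
Max displacement = 3.4219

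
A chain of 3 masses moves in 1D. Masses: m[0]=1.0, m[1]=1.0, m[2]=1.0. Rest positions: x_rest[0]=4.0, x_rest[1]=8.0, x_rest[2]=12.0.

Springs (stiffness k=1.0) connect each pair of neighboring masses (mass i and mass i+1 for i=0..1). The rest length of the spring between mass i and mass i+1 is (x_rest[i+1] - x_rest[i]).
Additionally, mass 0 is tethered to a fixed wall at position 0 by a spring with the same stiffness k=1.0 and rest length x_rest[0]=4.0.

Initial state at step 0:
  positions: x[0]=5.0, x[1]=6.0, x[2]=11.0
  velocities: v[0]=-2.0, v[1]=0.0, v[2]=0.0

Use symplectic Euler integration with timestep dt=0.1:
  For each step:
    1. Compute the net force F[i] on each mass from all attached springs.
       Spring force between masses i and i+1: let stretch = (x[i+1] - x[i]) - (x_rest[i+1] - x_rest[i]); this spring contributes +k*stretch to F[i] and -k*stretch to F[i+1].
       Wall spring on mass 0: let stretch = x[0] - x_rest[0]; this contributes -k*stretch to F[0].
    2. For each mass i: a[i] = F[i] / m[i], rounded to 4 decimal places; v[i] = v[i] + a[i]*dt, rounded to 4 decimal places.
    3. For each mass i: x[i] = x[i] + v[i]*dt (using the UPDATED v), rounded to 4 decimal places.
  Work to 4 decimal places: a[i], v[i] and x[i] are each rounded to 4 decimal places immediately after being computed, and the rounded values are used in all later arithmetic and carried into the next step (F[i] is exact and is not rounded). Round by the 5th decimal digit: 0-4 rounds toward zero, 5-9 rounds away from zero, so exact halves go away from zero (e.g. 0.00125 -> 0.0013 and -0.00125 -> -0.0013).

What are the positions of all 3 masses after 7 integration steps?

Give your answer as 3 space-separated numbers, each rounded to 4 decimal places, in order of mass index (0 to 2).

Step 0: x=[5.0000 6.0000 11.0000] v=[-2.0000 0.0000 0.0000]
Step 1: x=[4.7600 6.0400 10.9900] v=[-2.4000 0.4000 -0.1000]
Step 2: x=[4.4852 6.1167 10.9705] v=[-2.7480 0.7670 -0.1950]
Step 3: x=[4.1819 6.2256 10.9425] v=[-3.0334 1.0892 -0.2804]
Step 4: x=[3.8572 6.3613 10.9073] v=[-3.2472 1.3565 -0.3521]
Step 5: x=[3.5190 6.5174 10.8666] v=[-3.3825 1.5607 -0.4067]
Step 6: x=[3.1755 6.6870 10.8224] v=[-3.4346 1.6958 -0.4416]
Step 7: x=[2.8354 6.8628 10.7769] v=[-3.4010 1.7582 -0.4551]

Answer: 2.8354 6.8628 10.7769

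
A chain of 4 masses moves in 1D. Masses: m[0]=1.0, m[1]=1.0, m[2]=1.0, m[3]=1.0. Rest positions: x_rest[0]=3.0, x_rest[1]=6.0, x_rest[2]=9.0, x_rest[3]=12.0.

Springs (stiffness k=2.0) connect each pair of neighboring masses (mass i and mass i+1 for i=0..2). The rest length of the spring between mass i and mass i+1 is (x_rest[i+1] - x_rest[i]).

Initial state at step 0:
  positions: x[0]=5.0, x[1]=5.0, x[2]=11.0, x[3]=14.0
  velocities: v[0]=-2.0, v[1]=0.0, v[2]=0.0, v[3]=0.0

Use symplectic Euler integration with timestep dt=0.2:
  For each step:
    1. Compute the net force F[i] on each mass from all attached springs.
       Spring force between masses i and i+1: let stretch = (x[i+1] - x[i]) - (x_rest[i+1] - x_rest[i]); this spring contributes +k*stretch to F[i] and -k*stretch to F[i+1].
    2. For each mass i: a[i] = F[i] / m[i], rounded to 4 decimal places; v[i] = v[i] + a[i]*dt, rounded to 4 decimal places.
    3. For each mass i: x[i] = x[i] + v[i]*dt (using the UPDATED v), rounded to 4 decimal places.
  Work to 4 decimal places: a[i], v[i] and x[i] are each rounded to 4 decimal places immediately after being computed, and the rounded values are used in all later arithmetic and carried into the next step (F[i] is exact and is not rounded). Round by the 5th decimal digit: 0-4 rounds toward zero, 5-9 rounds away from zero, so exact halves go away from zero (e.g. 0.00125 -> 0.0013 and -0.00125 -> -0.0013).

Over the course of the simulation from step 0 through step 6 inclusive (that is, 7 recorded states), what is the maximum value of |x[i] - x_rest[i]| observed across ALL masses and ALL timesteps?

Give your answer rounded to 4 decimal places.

Step 0: x=[5.0000 5.0000 11.0000 14.0000] v=[-2.0000 0.0000 0.0000 0.0000]
Step 1: x=[4.3600 5.4800 10.7600 14.0000] v=[-3.2000 2.4000 -1.2000 0.0000]
Step 2: x=[3.5696 6.2928 10.3568 13.9808] v=[-3.9520 4.0640 -2.0160 -0.0960]
Step 3: x=[2.7571 7.2129 9.9184 13.9117] v=[-4.0627 4.6003 -2.1920 -0.3456]
Step 4: x=[2.0610 7.9929 9.5830 13.7631] v=[-3.4804 3.9002 -1.6769 -0.7429]
Step 5: x=[1.5995 8.4256 9.4548 13.5201] v=[-2.3076 2.1635 -0.6409 -1.2149]
Step 6: x=[1.4441 8.3945 9.5695 13.1919] v=[-0.7772 -0.1553 0.5735 -1.6410]
Max displacement = 2.4256

Answer: 2.4256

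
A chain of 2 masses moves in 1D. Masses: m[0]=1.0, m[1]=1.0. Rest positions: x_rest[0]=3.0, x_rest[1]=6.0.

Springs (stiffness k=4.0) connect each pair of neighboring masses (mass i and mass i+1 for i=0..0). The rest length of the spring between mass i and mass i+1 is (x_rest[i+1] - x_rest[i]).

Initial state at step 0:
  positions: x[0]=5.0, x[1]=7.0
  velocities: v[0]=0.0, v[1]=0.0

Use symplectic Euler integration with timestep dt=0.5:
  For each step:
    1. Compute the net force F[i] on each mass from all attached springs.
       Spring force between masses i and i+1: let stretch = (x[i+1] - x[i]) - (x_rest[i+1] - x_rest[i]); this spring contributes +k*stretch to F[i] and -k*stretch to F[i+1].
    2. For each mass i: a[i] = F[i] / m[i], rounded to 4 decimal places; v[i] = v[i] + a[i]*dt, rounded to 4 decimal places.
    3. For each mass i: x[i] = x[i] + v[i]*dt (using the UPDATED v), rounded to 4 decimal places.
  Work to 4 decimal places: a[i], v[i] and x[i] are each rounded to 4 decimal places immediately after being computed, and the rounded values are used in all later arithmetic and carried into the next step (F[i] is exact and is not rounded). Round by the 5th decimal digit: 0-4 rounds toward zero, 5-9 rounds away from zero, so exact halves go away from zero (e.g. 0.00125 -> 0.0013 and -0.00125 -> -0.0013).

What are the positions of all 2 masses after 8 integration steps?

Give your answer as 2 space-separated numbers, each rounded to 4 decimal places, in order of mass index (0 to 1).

Answer: 5.0000 7.0000

Derivation:
Step 0: x=[5.0000 7.0000] v=[0.0000 0.0000]
Step 1: x=[4.0000 8.0000] v=[-2.0000 2.0000]
Step 2: x=[4.0000 8.0000] v=[0.0000 0.0000]
Step 3: x=[5.0000 7.0000] v=[2.0000 -2.0000]
Step 4: x=[5.0000 7.0000] v=[0.0000 0.0000]
Step 5: x=[4.0000 8.0000] v=[-2.0000 2.0000]
Step 6: x=[4.0000 8.0000] v=[0.0000 0.0000]
Step 7: x=[5.0000 7.0000] v=[2.0000 -2.0000]
Step 8: x=[5.0000 7.0000] v=[0.0000 0.0000]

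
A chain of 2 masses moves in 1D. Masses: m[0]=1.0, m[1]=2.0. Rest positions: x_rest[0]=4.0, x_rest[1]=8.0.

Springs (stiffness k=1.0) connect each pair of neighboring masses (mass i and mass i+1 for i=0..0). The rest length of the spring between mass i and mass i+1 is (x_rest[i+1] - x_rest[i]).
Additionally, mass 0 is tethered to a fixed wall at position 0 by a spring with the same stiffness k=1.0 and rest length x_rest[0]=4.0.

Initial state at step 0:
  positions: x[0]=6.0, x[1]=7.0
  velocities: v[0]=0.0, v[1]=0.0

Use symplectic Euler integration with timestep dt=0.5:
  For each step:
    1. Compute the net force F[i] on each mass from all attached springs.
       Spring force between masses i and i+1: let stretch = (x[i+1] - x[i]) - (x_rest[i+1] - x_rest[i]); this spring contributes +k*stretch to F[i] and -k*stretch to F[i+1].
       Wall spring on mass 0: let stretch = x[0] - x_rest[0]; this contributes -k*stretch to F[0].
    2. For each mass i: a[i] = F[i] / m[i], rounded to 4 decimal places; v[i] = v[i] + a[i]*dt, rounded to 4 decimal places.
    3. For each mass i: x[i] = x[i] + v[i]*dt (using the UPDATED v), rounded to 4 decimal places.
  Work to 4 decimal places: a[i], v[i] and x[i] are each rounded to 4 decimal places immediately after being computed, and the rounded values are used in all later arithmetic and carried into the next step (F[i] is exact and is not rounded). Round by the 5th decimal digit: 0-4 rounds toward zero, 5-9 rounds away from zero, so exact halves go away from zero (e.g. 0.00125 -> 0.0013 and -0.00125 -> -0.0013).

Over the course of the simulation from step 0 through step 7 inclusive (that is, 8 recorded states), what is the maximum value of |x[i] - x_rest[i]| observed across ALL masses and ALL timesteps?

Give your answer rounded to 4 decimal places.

Step 0: x=[6.0000 7.0000] v=[0.0000 0.0000]
Step 1: x=[4.7500 7.3750] v=[-2.5000 0.7500]
Step 2: x=[2.9688 7.9219] v=[-3.5625 1.0938]
Step 3: x=[1.6836 8.3497] v=[-2.5704 0.8555]
Step 4: x=[1.6440 8.4442] v=[-0.0792 0.1890]
Step 5: x=[2.8935 8.1887] v=[2.4989 -0.5111]
Step 6: x=[4.7434 7.7713] v=[3.6998 -0.8349]
Step 7: x=[6.1645 7.4754] v=[2.8421 -0.5919]
Max displacement = 2.3560

Answer: 2.3560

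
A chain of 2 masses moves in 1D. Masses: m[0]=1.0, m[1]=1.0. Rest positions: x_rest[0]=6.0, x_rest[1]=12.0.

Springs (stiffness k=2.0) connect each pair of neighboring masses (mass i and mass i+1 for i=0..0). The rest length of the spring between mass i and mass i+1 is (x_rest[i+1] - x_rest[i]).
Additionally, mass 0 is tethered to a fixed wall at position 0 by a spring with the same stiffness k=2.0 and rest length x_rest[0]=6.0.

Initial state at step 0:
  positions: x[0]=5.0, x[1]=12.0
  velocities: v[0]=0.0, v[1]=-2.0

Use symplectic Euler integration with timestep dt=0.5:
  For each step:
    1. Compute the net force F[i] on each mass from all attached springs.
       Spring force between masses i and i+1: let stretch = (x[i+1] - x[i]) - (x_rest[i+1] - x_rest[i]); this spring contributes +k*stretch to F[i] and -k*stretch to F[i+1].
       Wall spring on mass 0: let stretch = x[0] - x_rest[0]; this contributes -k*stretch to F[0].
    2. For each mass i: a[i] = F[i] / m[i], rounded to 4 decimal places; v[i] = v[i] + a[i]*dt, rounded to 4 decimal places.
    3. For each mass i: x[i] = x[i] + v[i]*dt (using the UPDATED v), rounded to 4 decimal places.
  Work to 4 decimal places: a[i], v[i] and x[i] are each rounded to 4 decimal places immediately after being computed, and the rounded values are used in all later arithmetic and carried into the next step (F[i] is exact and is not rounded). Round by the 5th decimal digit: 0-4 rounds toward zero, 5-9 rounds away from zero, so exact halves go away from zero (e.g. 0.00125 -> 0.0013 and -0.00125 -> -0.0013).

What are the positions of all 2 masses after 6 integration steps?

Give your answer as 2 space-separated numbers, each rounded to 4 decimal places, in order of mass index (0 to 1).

Step 0: x=[5.0000 12.0000] v=[0.0000 -2.0000]
Step 1: x=[6.0000 10.5000] v=[2.0000 -3.0000]
Step 2: x=[6.2500 9.7500] v=[0.5000 -1.5000]
Step 3: x=[5.1250 10.2500] v=[-2.2500 1.0000]
Step 4: x=[4.0000 11.1875] v=[-2.2500 1.8750]
Step 5: x=[4.4688 11.5313] v=[0.9375 0.6875]
Step 6: x=[6.2344 11.3438] v=[3.5312 -0.3750]

Answer: 6.2344 11.3438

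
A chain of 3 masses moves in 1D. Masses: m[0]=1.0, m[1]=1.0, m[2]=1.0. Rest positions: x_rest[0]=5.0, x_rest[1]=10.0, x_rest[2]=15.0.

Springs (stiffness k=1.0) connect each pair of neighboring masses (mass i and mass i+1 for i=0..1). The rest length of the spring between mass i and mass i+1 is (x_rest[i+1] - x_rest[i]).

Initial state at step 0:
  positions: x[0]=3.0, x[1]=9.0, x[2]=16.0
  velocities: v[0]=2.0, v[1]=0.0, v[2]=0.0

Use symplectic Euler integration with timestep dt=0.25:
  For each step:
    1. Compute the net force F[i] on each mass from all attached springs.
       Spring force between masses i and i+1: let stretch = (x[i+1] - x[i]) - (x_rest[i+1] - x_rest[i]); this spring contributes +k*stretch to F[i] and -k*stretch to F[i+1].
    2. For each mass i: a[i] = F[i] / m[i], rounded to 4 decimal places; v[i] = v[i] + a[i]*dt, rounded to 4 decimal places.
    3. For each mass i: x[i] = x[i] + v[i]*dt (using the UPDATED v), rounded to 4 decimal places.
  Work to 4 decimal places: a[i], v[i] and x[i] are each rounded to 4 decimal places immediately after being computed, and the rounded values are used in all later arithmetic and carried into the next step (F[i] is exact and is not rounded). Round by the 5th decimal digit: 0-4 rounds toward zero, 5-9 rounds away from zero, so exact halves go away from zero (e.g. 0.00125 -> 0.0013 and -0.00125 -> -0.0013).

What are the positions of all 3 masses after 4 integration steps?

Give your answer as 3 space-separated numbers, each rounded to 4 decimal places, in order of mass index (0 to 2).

Step 0: x=[3.0000 9.0000 16.0000] v=[2.0000 0.0000 0.0000]
Step 1: x=[3.5625 9.0625 15.8750] v=[2.2500 0.2500 -0.5000]
Step 2: x=[4.1563 9.2070 15.6367] v=[2.3750 0.5781 -0.9531]
Step 3: x=[4.7532 9.4377 15.3091] v=[2.3877 0.9229 -1.3105]
Step 4: x=[5.3304 9.7426 14.9270] v=[2.3088 1.2196 -1.5284]

Answer: 5.3304 9.7426 14.9270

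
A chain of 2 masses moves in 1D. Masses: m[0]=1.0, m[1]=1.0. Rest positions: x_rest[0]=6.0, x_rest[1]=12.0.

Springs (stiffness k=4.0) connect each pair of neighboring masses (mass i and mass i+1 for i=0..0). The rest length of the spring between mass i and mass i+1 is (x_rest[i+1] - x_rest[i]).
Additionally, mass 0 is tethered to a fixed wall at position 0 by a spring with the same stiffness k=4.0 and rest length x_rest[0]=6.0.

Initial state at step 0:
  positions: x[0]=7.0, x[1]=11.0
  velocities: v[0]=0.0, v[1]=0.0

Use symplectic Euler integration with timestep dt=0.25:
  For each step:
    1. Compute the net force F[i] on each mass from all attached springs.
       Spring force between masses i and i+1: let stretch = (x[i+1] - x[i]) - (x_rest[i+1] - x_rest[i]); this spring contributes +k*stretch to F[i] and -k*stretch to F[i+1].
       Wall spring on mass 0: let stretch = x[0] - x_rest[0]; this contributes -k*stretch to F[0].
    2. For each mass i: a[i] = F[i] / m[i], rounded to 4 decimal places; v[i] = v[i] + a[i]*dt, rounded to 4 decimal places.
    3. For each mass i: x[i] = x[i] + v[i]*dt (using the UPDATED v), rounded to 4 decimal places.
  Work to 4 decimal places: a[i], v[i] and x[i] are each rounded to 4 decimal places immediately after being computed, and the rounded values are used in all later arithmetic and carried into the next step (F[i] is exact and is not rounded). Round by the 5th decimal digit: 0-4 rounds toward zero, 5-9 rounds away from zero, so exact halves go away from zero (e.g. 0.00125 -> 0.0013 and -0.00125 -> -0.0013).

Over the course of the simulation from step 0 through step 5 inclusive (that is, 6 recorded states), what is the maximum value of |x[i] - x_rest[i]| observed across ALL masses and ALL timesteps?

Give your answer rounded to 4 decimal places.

Answer: 1.3281

Derivation:
Step 0: x=[7.0000 11.0000] v=[0.0000 0.0000]
Step 1: x=[6.2500 11.5000] v=[-3.0000 2.0000]
Step 2: x=[5.2500 12.1875] v=[-4.0000 2.7500]
Step 3: x=[4.6719 12.6406] v=[-2.3125 1.8125]
Step 4: x=[4.9180 12.6016] v=[0.9843 -0.1562]
Step 5: x=[5.8555 12.1417] v=[3.7499 -1.8398]
Max displacement = 1.3281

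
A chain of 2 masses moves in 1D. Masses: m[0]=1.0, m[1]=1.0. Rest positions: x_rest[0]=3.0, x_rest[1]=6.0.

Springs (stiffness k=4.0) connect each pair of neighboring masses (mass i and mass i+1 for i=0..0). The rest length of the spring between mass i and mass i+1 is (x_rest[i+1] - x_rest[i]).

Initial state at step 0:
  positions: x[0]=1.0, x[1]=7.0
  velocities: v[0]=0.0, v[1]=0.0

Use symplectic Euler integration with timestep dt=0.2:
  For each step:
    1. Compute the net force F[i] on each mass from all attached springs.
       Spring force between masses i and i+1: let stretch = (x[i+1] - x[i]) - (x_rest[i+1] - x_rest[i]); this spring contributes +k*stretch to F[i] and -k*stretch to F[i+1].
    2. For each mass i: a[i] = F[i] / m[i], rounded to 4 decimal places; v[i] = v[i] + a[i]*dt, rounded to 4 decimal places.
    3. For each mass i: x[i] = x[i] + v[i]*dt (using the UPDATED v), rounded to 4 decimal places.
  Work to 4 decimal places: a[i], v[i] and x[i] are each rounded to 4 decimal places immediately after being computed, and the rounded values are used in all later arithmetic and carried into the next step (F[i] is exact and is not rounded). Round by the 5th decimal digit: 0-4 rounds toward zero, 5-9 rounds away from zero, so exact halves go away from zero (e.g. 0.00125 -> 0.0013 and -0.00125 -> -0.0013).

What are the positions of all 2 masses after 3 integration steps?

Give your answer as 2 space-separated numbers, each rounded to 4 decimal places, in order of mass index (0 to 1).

Step 0: x=[1.0000 7.0000] v=[0.0000 0.0000]
Step 1: x=[1.4800 6.5200] v=[2.4000 -2.4000]
Step 2: x=[2.2864 5.7136] v=[4.0320 -4.0320]
Step 3: x=[3.1612 4.8388] v=[4.3738 -4.3738]

Answer: 3.1612 4.8388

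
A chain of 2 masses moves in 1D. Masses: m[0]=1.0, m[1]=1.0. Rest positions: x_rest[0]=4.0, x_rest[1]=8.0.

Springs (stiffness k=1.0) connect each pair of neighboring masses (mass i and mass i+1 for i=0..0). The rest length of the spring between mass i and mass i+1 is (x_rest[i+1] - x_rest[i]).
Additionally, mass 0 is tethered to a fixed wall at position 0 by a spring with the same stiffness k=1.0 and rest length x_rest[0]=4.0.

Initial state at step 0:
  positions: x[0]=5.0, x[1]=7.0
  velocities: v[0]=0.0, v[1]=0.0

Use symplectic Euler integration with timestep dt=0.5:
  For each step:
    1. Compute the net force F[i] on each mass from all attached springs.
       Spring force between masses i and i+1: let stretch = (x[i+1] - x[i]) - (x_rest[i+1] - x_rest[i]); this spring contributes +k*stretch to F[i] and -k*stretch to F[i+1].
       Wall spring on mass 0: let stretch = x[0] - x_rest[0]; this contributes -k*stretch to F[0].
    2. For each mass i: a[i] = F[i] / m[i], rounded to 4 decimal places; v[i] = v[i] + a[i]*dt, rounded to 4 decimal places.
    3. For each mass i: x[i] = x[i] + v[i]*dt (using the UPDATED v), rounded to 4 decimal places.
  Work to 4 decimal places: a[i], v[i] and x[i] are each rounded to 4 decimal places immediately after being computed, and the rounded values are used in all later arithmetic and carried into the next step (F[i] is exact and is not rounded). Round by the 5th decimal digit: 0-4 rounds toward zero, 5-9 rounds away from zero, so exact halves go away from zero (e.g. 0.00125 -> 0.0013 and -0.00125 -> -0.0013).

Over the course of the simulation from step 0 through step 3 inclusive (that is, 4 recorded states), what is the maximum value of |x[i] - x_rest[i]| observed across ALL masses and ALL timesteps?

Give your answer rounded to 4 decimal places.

Step 0: x=[5.0000 7.0000] v=[0.0000 0.0000]
Step 1: x=[4.2500 7.5000] v=[-1.5000 1.0000]
Step 2: x=[3.2500 8.1875] v=[-2.0000 1.3750]
Step 3: x=[2.6719 8.6407] v=[-1.1563 0.9063]
Max displacement = 1.3281

Answer: 1.3281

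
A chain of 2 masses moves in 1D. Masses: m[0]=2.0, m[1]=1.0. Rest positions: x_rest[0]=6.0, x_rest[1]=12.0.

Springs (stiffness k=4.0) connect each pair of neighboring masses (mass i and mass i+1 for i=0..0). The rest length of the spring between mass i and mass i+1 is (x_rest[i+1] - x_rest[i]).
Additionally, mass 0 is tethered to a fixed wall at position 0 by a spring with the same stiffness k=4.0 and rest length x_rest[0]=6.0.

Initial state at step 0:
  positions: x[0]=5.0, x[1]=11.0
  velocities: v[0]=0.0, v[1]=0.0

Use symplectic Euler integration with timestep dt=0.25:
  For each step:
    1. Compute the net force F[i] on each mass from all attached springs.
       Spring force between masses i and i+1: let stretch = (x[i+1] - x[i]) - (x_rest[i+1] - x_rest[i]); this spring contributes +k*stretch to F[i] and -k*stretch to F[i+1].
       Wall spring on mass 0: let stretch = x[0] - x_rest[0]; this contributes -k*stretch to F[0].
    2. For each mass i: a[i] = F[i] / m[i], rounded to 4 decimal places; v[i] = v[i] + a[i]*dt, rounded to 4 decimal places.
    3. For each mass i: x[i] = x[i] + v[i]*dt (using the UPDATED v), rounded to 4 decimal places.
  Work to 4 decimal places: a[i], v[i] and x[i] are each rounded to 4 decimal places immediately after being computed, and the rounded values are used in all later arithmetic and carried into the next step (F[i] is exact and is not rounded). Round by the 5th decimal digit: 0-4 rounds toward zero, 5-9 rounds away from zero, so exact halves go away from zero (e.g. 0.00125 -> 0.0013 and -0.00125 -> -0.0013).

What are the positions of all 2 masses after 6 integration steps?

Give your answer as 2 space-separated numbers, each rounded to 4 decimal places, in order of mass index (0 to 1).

Answer: 6.2242 12.1517

Derivation:
Step 0: x=[5.0000 11.0000] v=[0.0000 0.0000]
Step 1: x=[5.1250 11.0000] v=[0.5000 0.0000]
Step 2: x=[5.3438 11.0313] v=[0.8750 0.1250]
Step 3: x=[5.6055 11.1407] v=[1.0469 0.4375]
Step 4: x=[5.8585 11.3663] v=[1.0118 0.9023]
Step 5: x=[6.0676 11.7149] v=[0.8365 1.3945]
Step 6: x=[6.2242 12.1517] v=[0.6264 1.7472]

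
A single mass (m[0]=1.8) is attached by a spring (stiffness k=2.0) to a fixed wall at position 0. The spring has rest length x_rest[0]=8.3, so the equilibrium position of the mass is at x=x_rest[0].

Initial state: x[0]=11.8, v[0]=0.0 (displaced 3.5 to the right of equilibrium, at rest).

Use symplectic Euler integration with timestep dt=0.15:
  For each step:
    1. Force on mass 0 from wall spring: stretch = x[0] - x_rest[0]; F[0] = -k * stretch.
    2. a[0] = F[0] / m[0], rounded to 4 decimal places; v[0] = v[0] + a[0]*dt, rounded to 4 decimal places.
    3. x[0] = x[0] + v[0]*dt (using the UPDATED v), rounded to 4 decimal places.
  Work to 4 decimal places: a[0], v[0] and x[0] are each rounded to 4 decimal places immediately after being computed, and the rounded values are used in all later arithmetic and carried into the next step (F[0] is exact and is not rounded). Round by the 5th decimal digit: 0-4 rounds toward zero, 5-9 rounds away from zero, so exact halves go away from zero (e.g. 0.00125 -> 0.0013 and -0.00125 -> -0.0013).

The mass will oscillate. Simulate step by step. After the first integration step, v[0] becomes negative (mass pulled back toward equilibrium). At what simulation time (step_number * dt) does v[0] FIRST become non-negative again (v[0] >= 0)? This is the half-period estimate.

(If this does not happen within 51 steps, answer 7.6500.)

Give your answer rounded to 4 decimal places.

Answer: 3.0000

Derivation:
Step 0: x=[11.8000] v=[0.0000]
Step 1: x=[11.7125] v=[-0.5833]
Step 2: x=[11.5397] v=[-1.1521]
Step 3: x=[11.2859] v=[-1.6921]
Step 4: x=[10.9574] v=[-2.1898]
Step 5: x=[10.5625] v=[-2.6327]
Step 6: x=[10.1110] v=[-3.0098]
Step 7: x=[9.6143] v=[-3.3116]
Step 8: x=[9.0847] v=[-3.5306]
Step 9: x=[8.5355] v=[-3.6614]
Step 10: x=[7.9804] v=[-3.7007]
Step 11: x=[7.4333] v=[-3.6474]
Step 12: x=[6.9079] v=[-3.5030]
Step 13: x=[6.4173] v=[-3.2710]
Step 14: x=[5.9737] v=[-2.9572]
Step 15: x=[5.5883] v=[-2.5695]
Step 16: x=[5.2707] v=[-2.1176]
Step 17: x=[5.0288] v=[-1.6127]
Step 18: x=[4.8687] v=[-1.0675]
Step 19: x=[4.7944] v=[-0.4956]
Step 20: x=[4.8077] v=[0.0887]
First v>=0 after going negative at step 20, time=3.0000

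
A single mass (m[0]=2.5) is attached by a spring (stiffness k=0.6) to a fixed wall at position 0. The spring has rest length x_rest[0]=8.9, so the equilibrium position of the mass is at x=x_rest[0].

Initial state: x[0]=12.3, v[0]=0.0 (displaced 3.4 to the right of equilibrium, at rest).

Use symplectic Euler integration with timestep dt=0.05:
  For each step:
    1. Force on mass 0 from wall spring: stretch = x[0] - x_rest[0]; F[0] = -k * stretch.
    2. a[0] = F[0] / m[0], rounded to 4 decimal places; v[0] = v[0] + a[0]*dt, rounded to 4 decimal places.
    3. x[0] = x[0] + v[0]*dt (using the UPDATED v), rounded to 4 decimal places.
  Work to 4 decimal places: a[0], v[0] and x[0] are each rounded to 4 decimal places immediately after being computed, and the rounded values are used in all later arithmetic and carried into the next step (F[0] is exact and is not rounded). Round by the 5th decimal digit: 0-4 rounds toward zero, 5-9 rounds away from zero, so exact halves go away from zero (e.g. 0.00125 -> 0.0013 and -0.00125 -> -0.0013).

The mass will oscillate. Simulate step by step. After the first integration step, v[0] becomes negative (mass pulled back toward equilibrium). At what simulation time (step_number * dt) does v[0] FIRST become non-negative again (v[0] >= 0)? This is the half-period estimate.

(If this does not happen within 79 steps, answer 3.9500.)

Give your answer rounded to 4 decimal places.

Step 0: x=[12.3000] v=[0.0000]
Step 1: x=[12.2980] v=[-0.0408]
Step 2: x=[12.2939] v=[-0.0816]
Step 3: x=[12.2878] v=[-0.1223]
Step 4: x=[12.2797] v=[-0.1630]
Step 5: x=[12.2695] v=[-0.2036]
Step 6: x=[12.2573] v=[-0.2440]
Step 7: x=[12.2431] v=[-0.2843]
Step 8: x=[12.2269] v=[-0.3244]
Step 9: x=[12.2087] v=[-0.3643]
Step 10: x=[12.1885] v=[-0.4040]
Step 11: x=[12.1663] v=[-0.4435]
Step 12: x=[12.1422] v=[-0.4827]
Step 13: x=[12.1161] v=[-0.5216]
Step 14: x=[12.0881] v=[-0.5602]
Step 15: x=[12.0582] v=[-0.5985]
Step 16: x=[12.0264] v=[-0.6364]
Step 17: x=[11.9927] v=[-0.6739]
Step 18: x=[11.9572] v=[-0.7110]
Step 19: x=[11.9198] v=[-0.7477]
Step 20: x=[11.8806] v=[-0.7839]
Step 21: x=[11.8396] v=[-0.8197]
Step 22: x=[11.7969] v=[-0.8550]
Step 23: x=[11.7524] v=[-0.8898]
Step 24: x=[11.7062] v=[-0.9240]
Step 25: x=[11.6583] v=[-0.9577]
Step 26: x=[11.6088] v=[-0.9908]
Step 27: x=[11.5576] v=[-1.0233]
Step 28: x=[11.5048] v=[-1.0552]
Step 29: x=[11.4505] v=[-1.0865]
Step 30: x=[11.3946] v=[-1.1171]
Step 31: x=[11.3373] v=[-1.1470]
Step 32: x=[11.2785] v=[-1.1763]
Step 33: x=[11.2183] v=[-1.2048]
Step 34: x=[11.1567] v=[-1.2326]
Step 35: x=[11.0937] v=[-1.2597]
Step 36: x=[11.0294] v=[-1.2860]
Step 37: x=[10.9638] v=[-1.3116]
Step 38: x=[10.8970] v=[-1.3364]
Step 39: x=[10.8290] v=[-1.3604]
Step 40: x=[10.7598] v=[-1.3836]
Step 41: x=[10.6895] v=[-1.4059]
Step 42: x=[10.6181] v=[-1.4274]
Step 43: x=[10.5457] v=[-1.4480]
Step 44: x=[10.4723] v=[-1.4678]
Step 45: x=[10.3980] v=[-1.4867]
Step 46: x=[10.3228] v=[-1.5047]
Step 47: x=[10.2467] v=[-1.5218]
Step 48: x=[10.1698] v=[-1.5380]
Step 49: x=[10.0921] v=[-1.5532]
Step 50: x=[10.0137] v=[-1.5675]
Step 51: x=[9.9347] v=[-1.5809]
Step 52: x=[9.8550] v=[-1.5933]
Step 53: x=[9.7748] v=[-1.6048]
Step 54: x=[9.6940] v=[-1.6153]
Step 55: x=[9.6128] v=[-1.6248]
Step 56: x=[9.5311] v=[-1.6334]
Step 57: x=[9.4491] v=[-1.6410]
Step 58: x=[9.3667] v=[-1.6476]
Step 59: x=[9.2840] v=[-1.6532]
Step 60: x=[9.2011] v=[-1.6578]
Step 61: x=[9.1180] v=[-1.6614]
Step 62: x=[9.0348] v=[-1.6640]
Step 63: x=[8.9515] v=[-1.6656]
Step 64: x=[8.8682] v=[-1.6662]
Step 65: x=[8.7849] v=[-1.6658]
Step 66: x=[8.7017] v=[-1.6644]
Step 67: x=[8.6186] v=[-1.6620]
Step 68: x=[8.5357] v=[-1.6586]
Step 69: x=[8.4530] v=[-1.6542]
Step 70: x=[8.3706] v=[-1.6488]
Step 71: x=[8.2885] v=[-1.6424]
Step 72: x=[8.2067] v=[-1.6351]
Step 73: x=[8.1254] v=[-1.6268]
Step 74: x=[8.0445] v=[-1.6175]
Step 75: x=[7.9641] v=[-1.6072]
Step 76: x=[7.8843] v=[-1.5960]
Step 77: x=[7.8051] v=[-1.5838]
Step 78: x=[7.7266] v=[-1.5707]
Step 79: x=[7.6488] v=[-1.5566]
v[0] did not become non-negative within 79 steps; using fallback time=3.9500

Answer: 3.9500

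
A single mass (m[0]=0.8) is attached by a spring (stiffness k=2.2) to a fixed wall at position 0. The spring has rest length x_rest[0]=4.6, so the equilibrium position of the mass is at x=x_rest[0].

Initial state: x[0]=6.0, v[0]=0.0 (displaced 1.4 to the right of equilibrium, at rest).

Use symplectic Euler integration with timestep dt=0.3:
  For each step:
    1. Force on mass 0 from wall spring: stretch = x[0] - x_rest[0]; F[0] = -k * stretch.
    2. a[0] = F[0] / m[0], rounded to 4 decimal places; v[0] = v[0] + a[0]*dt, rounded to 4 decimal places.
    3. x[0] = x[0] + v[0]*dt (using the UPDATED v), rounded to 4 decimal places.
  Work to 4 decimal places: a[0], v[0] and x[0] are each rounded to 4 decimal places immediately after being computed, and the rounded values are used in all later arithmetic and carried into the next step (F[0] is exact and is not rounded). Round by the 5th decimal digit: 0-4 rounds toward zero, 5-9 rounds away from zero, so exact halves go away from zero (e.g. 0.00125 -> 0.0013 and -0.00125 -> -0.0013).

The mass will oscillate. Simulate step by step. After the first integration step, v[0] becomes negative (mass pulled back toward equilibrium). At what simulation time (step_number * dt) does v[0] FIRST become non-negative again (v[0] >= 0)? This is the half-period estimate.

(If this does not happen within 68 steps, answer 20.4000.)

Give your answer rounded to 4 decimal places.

Answer: 2.1000

Derivation:
Step 0: x=[6.0000] v=[0.0000]
Step 1: x=[5.6535] v=[-1.1550]
Step 2: x=[5.0463] v=[-2.0241]
Step 3: x=[4.3286] v=[-2.3923]
Step 4: x=[3.6781] v=[-2.1684]
Step 5: x=[3.2558] v=[-1.4078]
Step 6: x=[3.1662] v=[-0.2988]
Step 7: x=[3.4314] v=[0.8841]
First v>=0 after going negative at step 7, time=2.1000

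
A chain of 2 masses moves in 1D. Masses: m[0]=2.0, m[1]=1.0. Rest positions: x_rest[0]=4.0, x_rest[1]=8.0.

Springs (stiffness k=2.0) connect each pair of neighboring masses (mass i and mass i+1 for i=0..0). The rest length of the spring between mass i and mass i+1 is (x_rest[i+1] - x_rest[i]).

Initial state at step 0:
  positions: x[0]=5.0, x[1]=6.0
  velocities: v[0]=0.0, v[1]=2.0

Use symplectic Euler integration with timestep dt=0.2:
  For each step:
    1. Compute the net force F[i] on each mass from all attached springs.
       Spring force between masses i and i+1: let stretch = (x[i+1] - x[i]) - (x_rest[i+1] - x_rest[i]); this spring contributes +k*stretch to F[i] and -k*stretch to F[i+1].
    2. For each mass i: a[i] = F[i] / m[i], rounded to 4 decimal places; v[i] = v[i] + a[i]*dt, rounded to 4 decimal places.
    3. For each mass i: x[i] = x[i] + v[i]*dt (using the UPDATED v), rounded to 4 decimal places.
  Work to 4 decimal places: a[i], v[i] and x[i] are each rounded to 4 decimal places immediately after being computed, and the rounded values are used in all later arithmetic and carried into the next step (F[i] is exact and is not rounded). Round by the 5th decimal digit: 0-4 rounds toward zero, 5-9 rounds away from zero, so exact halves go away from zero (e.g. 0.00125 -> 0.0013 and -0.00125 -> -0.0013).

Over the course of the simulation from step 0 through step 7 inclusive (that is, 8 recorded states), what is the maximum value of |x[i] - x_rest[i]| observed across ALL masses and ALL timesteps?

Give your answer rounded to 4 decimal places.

Step 0: x=[5.0000 6.0000] v=[0.0000 2.0000]
Step 1: x=[4.8800 6.6400] v=[-0.6000 3.2000]
Step 2: x=[4.6704 7.4592] v=[-1.0480 4.0960]
Step 3: x=[4.4124 8.3753] v=[-1.2902 4.5805]
Step 4: x=[4.1529 9.2944] v=[-1.2976 4.5953]
Step 5: x=[3.9390 10.1221] v=[-1.0693 4.1387]
Step 6: x=[3.8125 10.7752] v=[-0.6327 3.2655]
Step 7: x=[3.8045 11.1913] v=[-0.0402 2.0804]
Max displacement = 3.1913

Answer: 3.1913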